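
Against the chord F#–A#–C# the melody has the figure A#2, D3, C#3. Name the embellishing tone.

D3 is an appoggiatura.

The harmony at that moment is F# major triad (F#, A#, C#); D3 is not a chord tone.
It is approached by leap up from A#2 and left by step down to C#3.
Leap in, step out — an appoggiatura.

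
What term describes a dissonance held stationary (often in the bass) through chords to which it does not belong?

Pedal tone.

Approach: none. Departure: none — a single pitch is sustained while the chords change around it, passing through harmonies that do not contain it.
No melodic motion at all; the dissonance is created entirely by the moving harmonies against the stationary note — a pedal tone (pedal point).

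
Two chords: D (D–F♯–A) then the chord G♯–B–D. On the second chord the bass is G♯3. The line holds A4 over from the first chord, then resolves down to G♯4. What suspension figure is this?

9–8 suspension.

At the second chord the bass is G♯3. The suspended A4 lies a ninth above the bass; after resolving down by step to G♯4, the interval above the bass becomes an octave.
Suspension figures are named by those two intervals: 9–8.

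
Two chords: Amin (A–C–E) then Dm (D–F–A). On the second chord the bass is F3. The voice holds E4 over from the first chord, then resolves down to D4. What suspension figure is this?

At the second chord the bass is F3. The suspended E4 lies a seventh above the bass; after resolving down by step to D4, the interval above the bass becomes a sixth.
Suspension figures are named by those two intervals: 7–6.

7–6 suspension.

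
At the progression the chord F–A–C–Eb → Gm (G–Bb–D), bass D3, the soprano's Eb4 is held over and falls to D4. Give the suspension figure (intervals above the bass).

At the second chord the bass is D3. The suspended Eb4 lies a ninth above the bass; after resolving down by step to D4, the interval above the bass becomes an octave.
Suspension figures are named by those two intervals: 9–8.

9–8 suspension.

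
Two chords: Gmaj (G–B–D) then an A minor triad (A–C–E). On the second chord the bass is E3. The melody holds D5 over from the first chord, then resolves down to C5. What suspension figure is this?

At the second chord the bass is E3. The suspended D5 lies a seventh above the bass; after resolving down by step to C5, the interval above the bass becomes a sixth.
Suspension figures are named by those two intervals: 7–6.

7–6 suspension.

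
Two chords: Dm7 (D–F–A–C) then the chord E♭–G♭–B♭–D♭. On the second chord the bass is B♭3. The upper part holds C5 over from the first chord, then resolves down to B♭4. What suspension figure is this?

9–8 suspension.

At the second chord the bass is B♭3. The suspended C5 lies a ninth above the bass; after resolving down by step to B♭4, the interval above the bass becomes an octave.
Suspension figures are named by those two intervals: 9–8.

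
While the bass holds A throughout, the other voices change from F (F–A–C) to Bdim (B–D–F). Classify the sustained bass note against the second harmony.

Pedal tone (pedal point).

The harmony at that moment is B diminished triad (B, D, F); A is not a chord tone.
It is held over (the same pitch as the preceding A) and then sustained as the same pitch into the next harmony.
Sustained through a change of harmony — a pedal tone.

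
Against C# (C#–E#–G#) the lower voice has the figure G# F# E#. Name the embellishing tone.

F# is a passing tone.

The harmony at that moment is C# major triad (C#, E#, G#); F# is not a chord tone.
It is approached by step down from G# and left by step down to E#.
Step in, step out in the same direction — a passing tone.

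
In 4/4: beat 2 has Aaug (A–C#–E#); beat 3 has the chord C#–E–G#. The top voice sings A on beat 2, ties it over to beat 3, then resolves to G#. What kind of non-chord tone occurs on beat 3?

Suspension.

The harmony at that moment is C# minor triad (C#, E, G#); A is not a chord tone.
It is held over (the same pitch as the preceding A) and left by step down to G#.
Held over from the previous chord and resolving down by step — a suspension.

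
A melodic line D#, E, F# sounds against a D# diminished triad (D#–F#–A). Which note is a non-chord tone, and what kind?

E is a passing tone.

The harmony at that moment is D# diminished triad (D#, F#, A); E is not a chord tone.
It is approached by step up from D# and left by step up to F#.
Step in, step out in the same direction — a passing tone.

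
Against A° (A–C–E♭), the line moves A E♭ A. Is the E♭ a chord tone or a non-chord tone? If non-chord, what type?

Chord tone (the fifth of A diminished triad).

A diminished triad contains A, C, E♭; E♭ is the fifth, so it is a chord tone.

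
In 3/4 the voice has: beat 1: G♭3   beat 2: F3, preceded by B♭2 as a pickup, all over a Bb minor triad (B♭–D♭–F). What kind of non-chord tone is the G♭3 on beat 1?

Appoggiatura.

The harmony at that moment is B♭ minor triad (B♭, D♭, F); G♭3 is not a chord tone.
It is approached by leap up from B♭2 and left by step down to F3.
Leap in, step out, metrically accented — an appoggiatura.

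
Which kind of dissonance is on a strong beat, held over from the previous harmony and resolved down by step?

Suspension.

Approach: by preparation — the pitch is first a chord tone, then held (tied or repeated) while the harmony changes under it. Departure: down by step. Metric position: strong.
A prepared dissonance that resolves downward by step — a suspension. (The same figure resolving upward would be a retardation.)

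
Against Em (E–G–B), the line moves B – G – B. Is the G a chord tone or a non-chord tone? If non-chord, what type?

E minor triad contains E, G, B; G is the third, so it is a chord tone.

Chord tone (the third of E minor triad).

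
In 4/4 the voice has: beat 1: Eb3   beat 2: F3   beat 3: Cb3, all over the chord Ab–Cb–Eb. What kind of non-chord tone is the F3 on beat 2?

The harmony at that moment is Ab minor triad (Ab, Cb, Eb); F3 is not a chord tone.
It is approached by step up from Eb3 and left by leap down to Cb3.
Step in, leap out, on a weak beat — an escape tone.

Escape tone.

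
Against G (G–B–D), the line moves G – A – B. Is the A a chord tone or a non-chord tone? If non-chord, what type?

Non-chord tone — a passing tone.

The harmony at that moment is G major triad (G, B, D); A is not a chord tone.
It is approached by step up from G and left by step up to B.
Step in, step out in the same direction — a passing tone.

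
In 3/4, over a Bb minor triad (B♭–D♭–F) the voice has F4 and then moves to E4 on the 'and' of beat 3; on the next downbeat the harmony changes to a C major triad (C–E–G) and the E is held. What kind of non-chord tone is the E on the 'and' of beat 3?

Anticipation.

The harmony at that moment is B♭ minor triad (B♭, D♭, F); E4 is not a chord tone.
It is approached by step down from F4 and then sustained as the same pitch into the next harmony.
Arriving early and becoming a chord tone when the harmony changes — an anticipation.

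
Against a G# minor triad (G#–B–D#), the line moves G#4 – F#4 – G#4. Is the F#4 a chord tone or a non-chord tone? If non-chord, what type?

The harmony at that moment is G# minor triad (G#, B, D#); F#4 is not a chord tone.
It is approached by step down from G#4 and left by step up to G#4.
Step away and step back to the same note — a neighbor tone (lower neighbor).

Non-chord tone — a neighbor tone.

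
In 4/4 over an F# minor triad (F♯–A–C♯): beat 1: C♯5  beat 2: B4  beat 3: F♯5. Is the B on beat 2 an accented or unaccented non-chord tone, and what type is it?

Unaccented escape tone.

The harmony at that moment is F♯ minor triad (F♯, A, C♯); B4 is not a chord tone.
It is approached by step down from C♯5 and left by leap up to F♯5.
Step in, leap out — an escape tone.
It falls on a weak beat, so it is unaccented.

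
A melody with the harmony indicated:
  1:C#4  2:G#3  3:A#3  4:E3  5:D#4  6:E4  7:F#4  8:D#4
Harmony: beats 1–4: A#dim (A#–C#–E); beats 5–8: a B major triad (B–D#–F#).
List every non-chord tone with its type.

G#3 (beat 2) — appoggiatura; E4 (beat 6) — passing tone.

The harmony at that moment is A# diminished triad (A#, C#, E); G#3 is not a chord tone.
It is approached by leap down from C#4 and left by step up to A#3.
Leap in, step out — an appoggiatura.
The harmony at that moment is B major triad (B, D#, F#); E4 is not a chord tone.
It is approached by step up from D#4 and left by step up to F#4.
Step in, step out in the same direction — a passing tone.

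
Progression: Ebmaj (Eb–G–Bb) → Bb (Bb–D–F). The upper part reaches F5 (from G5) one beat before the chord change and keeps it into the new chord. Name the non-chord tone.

F5 is an anticipation.

The harmony at that moment is Eb major triad (Eb, G, Bb); F5 is not a chord tone.
It is approached by step down from G5 and then sustained as the same pitch into the next harmony.
Arriving early and becoming a chord tone when the harmony changes — an anticipation.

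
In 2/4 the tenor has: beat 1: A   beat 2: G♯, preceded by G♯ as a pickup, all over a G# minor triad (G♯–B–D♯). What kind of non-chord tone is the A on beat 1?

The harmony at that moment is G♯ minor triad (G♯, B, D♯); A is not a chord tone.
It is approached by step up from G♯ and left by step down to G♯.
Step away and step back to the same note — a neighbor tone (upper neighbor).

Upper neighbor tone.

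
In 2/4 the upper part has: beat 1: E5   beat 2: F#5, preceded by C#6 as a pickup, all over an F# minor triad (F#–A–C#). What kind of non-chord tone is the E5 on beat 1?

Appoggiatura.

The harmony at that moment is F# minor triad (F#, A, C#); E5 is not a chord tone.
It is approached by leap down from C#6 and left by step up to F#5.
Leap in, step out, metrically accented — an appoggiatura.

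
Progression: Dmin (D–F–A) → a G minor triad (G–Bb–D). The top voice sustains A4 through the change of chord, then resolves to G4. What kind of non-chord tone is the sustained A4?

The harmony at that moment is G minor triad (G, Bb, D); A4 is not a chord tone.
It is held over (the same pitch as the preceding A4) and left by step down to G4.
Held over from the previous chord and resolving down by step — a suspension.

A4 is a suspension.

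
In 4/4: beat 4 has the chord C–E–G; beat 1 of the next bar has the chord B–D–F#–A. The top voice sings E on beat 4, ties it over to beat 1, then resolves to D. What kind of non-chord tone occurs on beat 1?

Suspension.

The harmony at that moment is B minor seventh chord (B, D, F#, A); E is not a chord tone.
It is held over (the same pitch as the preceding E) and left by step down to D.
Held over from the previous chord and resolving down by step — a suspension.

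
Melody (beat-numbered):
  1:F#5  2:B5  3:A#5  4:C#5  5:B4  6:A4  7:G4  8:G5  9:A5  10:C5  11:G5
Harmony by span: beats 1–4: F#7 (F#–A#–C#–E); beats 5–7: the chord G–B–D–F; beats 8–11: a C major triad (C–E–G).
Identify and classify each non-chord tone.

The harmony at that moment is F# dominant seventh chord (F#, A#, C#, E); B5 is not a chord tone.
It is approached by leap up from F#5 and left by step down to A#5.
Leap in, step out — an appoggiatura.
The harmony at that moment is G dominant seventh chord (G, B, D, F); A4 is not a chord tone.
It is approached by step down from B4 and left by step down to G4.
Step in, step out in the same direction — a passing tone.
The harmony at that moment is C major triad (C, E, G); A5 is not a chord tone.
It is approached by step up from G5 and left by leap down to C5.
Step in, leap out — an escape tone.

B5 (beat 2) — appoggiatura; A4 (beat 6) — passing tone; A5 (beat 9) — escape tone.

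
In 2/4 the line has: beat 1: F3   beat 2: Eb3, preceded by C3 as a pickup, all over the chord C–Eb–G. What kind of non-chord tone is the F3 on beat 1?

Appoggiatura.

The harmony at that moment is C minor triad (C, Eb, G); F3 is not a chord tone.
It is approached by leap up from C3 and left by step down to Eb3.
Leap in, step out, metrically accented — an appoggiatura.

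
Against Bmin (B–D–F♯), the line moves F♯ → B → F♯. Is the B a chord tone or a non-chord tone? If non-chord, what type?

Chord tone (the root of B minor triad).

B minor triad contains B, D, F♯; B is the root, so it is a chord tone.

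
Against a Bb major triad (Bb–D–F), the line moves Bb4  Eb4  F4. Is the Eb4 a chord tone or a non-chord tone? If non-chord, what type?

Non-chord tone — an appoggiatura.

The harmony at that moment is Bb major triad (Bb, D, F); Eb4 is not a chord tone.
It is approached by leap down from Bb4 and left by step up to F4.
Leap in, step out — an appoggiatura.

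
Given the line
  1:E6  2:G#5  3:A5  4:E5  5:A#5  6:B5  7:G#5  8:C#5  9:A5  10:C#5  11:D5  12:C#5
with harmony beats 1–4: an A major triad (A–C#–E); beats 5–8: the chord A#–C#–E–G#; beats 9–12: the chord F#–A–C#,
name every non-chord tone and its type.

G#5 (beat 2) — appoggiatura; B5 (beat 6) — escape tone; D5 (beat 11) — neighbor tone.

The harmony at that moment is A major triad (A, C#, E); G#5 is not a chord tone.
It is approached by leap down from E6 and left by step up to A5.
Leap in, step out — an appoggiatura.
The harmony at that moment is A# half-diminished seventh chord (A#, C#, E, G#); B5 is not a chord tone.
It is approached by step up from A#5 and left by leap down to G#5.
Step in, leap out — an escape tone.
The harmony at that moment is F# minor triad (F#, A, C#); D5 is not a chord tone.
It is approached by step up from C#5 and left by step down to C#5.
Step away and step back to the same note — a neighbor tone (upper neighbor).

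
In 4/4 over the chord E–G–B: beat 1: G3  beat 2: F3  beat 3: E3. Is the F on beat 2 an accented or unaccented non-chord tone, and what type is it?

The harmony at that moment is E minor triad (E, G, B); F3 is not a chord tone.
It is approached by step down from G3 and left by step down to E3.
Step in, step out in the same direction — a passing tone.
It falls on a weak beat, so it is unaccented.

Unaccented passing tone.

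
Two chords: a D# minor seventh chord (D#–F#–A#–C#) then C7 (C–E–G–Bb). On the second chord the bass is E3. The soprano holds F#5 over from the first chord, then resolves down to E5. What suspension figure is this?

9–8 suspension.

At the second chord the bass is E3. The suspended F#5 lies a ninth above the bass; after resolving down by step to E5, the interval above the bass becomes an octave.
Suspension figures are named by those two intervals: 9–8.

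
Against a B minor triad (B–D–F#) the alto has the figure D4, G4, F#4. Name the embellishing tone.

G4 is an appoggiatura.

The harmony at that moment is B minor triad (B, D, F#); G4 is not a chord tone.
It is approached by leap up from D4 and left by step down to F#4.
Leap in, step out — an appoggiatura.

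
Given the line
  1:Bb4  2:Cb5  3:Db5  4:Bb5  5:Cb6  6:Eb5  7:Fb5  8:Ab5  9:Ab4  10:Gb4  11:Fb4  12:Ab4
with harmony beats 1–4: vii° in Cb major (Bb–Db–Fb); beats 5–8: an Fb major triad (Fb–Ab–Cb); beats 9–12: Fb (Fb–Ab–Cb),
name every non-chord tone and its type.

Cb5 (beat 2) — passing tone; Eb5 (beat 6) — appoggiatura; Gb4 (beat 10) — passing tone.

The harmony at that moment is Bb diminished triad (Bb, Db, Fb); Cb5 is not a chord tone.
It is approached by step up from Bb4 and left by step up to Db5.
Step in, step out in the same direction — a passing tone.
The harmony at that moment is Fb major triad (Fb, Ab, Cb); Eb5 is not a chord tone.
It is approached by leap down from Cb6 and left by step up to Fb5.
Leap in, step out — an appoggiatura.
The harmony at that moment is Fb major triad (Fb, Ab, Cb); Gb4 is not a chord tone.
It is approached by step down from Ab4 and left by step down to Fb4.
Step in, step out in the same direction — a passing tone.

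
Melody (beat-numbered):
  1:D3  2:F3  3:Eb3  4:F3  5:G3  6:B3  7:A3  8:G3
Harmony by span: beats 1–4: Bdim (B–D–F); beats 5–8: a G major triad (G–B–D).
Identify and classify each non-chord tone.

The harmony at that moment is B diminished triad (B, D, F); Eb3 is not a chord tone.
It is approached by step down from F3 and left by step up to F3.
Step away and step back to the same note — a neighbor tone (lower neighbor).
The harmony at that moment is G major triad (G, B, D); A3 is not a chord tone.
It is approached by step down from B3 and left by step down to G3.
Step in, step out in the same direction — a passing tone.

Eb3 (beat 3) — neighbor tone; A3 (beat 7) — passing tone.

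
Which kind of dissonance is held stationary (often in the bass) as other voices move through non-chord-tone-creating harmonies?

Pedal tone.

Approach: none. Departure: none — a single pitch is sustained while the chords change around it, passing through harmonies that do not contain it.
No melodic motion at all; the dissonance is created entirely by the moving harmonies against the stationary note — a pedal tone (pedal point).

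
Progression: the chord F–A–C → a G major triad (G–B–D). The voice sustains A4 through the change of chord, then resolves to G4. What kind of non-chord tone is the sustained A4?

The harmony at that moment is G major triad (G, B, D); A4 is not a chord tone.
It is held over (the same pitch as the preceding A4) and left by step down to G4.
Held over from the previous chord and resolving down by step — a suspension.

A4 is a suspension.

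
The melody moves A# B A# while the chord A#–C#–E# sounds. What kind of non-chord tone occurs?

The harmony at that moment is A# minor triad (A#, C#, E#); B is not a chord tone.
It is approached by step up from A# and left by step down to A#.
Step away and step back to the same note — a neighbor tone (upper neighbor).

B is a neighbor tone.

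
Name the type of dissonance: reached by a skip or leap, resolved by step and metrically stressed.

Appoggiatura.

Approach: by leap. Departure: by step. Metric position: strong.
Leap in, step out, in a metrically strong position — an appoggiatura. (It is the mirror image of the escape tone, which steps in and leaps out from a weak position.)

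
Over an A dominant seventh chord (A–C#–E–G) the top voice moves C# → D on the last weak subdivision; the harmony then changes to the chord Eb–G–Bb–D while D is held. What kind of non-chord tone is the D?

The harmony at that moment is A dominant seventh chord (A, C#, E, G); D is not a chord tone.
It is approached by step up from C# and then sustained as the same pitch into the next harmony.
Arriving early and becoming a chord tone when the harmony changes — an anticipation.

D is an anticipation.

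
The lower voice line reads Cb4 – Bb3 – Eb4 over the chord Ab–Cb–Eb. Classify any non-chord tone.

The harmony at that moment is Ab minor triad (Ab, Cb, Eb); Bb3 is not a chord tone.
It is approached by step down from Cb4 and left by leap up to Eb4.
Step in, leap out — an escape tone.

Bb3 is an escape tone.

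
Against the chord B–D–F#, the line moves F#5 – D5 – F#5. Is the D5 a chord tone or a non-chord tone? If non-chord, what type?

B minor triad contains B, D, F#; D is the third, so it is a chord tone.

Chord tone (the third of B minor triad).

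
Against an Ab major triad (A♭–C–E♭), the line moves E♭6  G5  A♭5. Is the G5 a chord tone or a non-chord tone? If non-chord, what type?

The harmony at that moment is A♭ major triad (A♭, C, E♭); G5 is not a chord tone.
It is approached by leap down from E♭6 and left by step up to A♭5.
Leap in, step out — an appoggiatura.

Non-chord tone — an appoggiatura.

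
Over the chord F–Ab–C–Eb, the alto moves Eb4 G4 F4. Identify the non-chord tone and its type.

The harmony at that moment is F minor seventh chord (F, Ab, C, Eb); G4 is not a chord tone.
It is approached by leap up from Eb4 and left by step down to F4.
Leap in, step out — an appoggiatura.

G4 is an appoggiatura.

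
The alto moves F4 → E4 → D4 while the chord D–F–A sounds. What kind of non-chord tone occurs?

The harmony at that moment is D minor triad (D, F, A); E4 is not a chord tone.
It is approached by step down from F4 and left by step down to D4.
Step in, step out in the same direction — a passing tone.

E4 is a passing tone.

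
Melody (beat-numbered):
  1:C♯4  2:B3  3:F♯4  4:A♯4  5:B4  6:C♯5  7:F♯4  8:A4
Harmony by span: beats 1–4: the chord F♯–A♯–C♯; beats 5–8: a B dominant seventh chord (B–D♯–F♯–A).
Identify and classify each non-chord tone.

B3 (beat 2) — escape tone; C♯5 (beat 6) — escape tone.

The harmony at that moment is F♯ major triad (F♯, A♯, C♯); B3 is not a chord tone.
It is approached by step down from C♯4 and left by leap up to F♯4.
Step in, leap out — an escape tone.
The harmony at that moment is B dominant seventh chord (B, D♯, F♯, A); C♯5 is not a chord tone.
It is approached by step up from B4 and left by leap down to F♯4.
Step in, leap out — an escape tone.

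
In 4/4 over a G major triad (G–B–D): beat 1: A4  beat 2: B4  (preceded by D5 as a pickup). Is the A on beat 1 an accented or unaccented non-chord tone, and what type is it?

The harmony at that moment is G major triad (G, B, D); A4 is not a chord tone.
It is approached by leap down from D5 and left by step up to B4.
Leap in, step out — an appoggiatura.
It falls on the downbeat, so it is accented.

Accented appoggiatura.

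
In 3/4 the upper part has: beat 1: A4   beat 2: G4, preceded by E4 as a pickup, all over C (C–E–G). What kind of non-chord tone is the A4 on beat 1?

The harmony at that moment is C major triad (C, E, G); A4 is not a chord tone.
It is approached by leap up from E4 and left by step down to G4.
Leap in, step out, metrically accented — an appoggiatura.

Appoggiatura.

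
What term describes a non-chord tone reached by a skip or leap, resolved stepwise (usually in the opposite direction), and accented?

Approach: by leap. Departure: by step. Metric position: strong.
Leap in, step out, in a metrically strong position — an appoggiatura. (It is the mirror image of the escape tone, which steps in and leaps out from a weak position.)

Appoggiatura.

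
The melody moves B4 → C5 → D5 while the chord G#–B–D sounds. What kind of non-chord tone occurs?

The harmony at that moment is G# diminished triad (G#, B, D); C5 is not a chord tone.
It is approached by step up from B4 and left by step up to D5.
Step in, step out in the same direction — a passing tone.

C5 is a passing tone.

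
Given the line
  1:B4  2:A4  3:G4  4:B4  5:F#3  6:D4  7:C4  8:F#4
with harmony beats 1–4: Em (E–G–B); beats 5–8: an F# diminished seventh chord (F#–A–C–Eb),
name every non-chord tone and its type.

The harmony at that moment is E minor triad (E, G, B); A4 is not a chord tone.
It is approached by step down from B4 and left by step down to G4.
Step in, step out in the same direction — a passing tone.
The harmony at that moment is F# diminished seventh chord (F#, A, C, Eb); D4 is not a chord tone.
It is approached by leap up from F#3 and left by step down to C4.
Leap in, step out — an appoggiatura.

A4 (beat 2) — passing tone; D4 (beat 6) — appoggiatura.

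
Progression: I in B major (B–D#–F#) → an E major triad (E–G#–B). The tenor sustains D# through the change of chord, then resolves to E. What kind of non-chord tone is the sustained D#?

The harmony at that moment is E major triad (E, G#, B); D# is not a chord tone.
It is held over (the same pitch as the preceding D#) and left by step up to E.
Held over from the previous chord and resolving up by step — a retardation.

D# is a retardation.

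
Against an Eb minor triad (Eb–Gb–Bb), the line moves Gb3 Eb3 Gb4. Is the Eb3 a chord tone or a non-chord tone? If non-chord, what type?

Eb minor triad contains Eb, Gb, Bb; Eb is the root, so it is a chord tone.

Chord tone (the root of Eb minor triad).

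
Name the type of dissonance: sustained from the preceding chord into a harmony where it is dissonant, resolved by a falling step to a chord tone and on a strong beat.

Suspension.

Approach: by preparation — the pitch is first a chord tone, then held (tied or repeated) while the harmony changes under it. Departure: down by step. Metric position: strong.
A prepared dissonance that resolves downward by step — a suspension. (The same figure resolving upward would be a retardation.)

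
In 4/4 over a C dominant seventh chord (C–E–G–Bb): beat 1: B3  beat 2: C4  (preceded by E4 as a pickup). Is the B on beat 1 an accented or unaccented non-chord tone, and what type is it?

Accented appoggiatura.

The harmony at that moment is C dominant seventh chord (C, E, G, Bb); B3 is not a chord tone.
It is approached by leap down from E4 and left by step up to C4.
Leap in, step out — an appoggiatura.
It falls on the downbeat, so it is accented.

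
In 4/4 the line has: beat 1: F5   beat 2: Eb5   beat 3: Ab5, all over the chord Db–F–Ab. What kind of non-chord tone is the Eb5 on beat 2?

The harmony at that moment is Db major triad (Db, F, Ab); Eb5 is not a chord tone.
It is approached by step down from F5 and left by leap up to Ab5.
Step in, leap out, on a weak beat — an escape tone.

Escape tone.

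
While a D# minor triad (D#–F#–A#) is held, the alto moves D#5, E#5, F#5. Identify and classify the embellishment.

E#5 is a passing tone.

The harmony at that moment is D# minor triad (D#, F#, A#); E#5 is not a chord tone.
It is approached by step up from D#5 and left by step up to F#5.
Step in, step out in the same direction — a passing tone.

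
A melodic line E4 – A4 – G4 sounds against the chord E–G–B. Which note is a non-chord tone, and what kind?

The harmony at that moment is E minor triad (E, G, B); A4 is not a chord tone.
It is approached by leap up from E4 and left by step down to G4.
Leap in, step out — an appoggiatura.

A4 is an appoggiatura.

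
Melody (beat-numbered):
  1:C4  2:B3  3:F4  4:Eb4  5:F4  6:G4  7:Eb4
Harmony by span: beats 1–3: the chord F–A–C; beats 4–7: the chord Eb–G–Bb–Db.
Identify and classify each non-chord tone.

The harmony at that moment is F major triad (F, A, C); B3 is not a chord tone.
It is approached by step down from C4 and left by leap up to F4.
Step in, leap out — an escape tone.
The harmony at that moment is Eb dominant seventh chord (Eb, G, Bb, Db); F4 is not a chord tone.
It is approached by step up from Eb4 and left by step up to G4.
Step in, step out in the same direction — a passing tone.

B3 (beat 2) — escape tone; F4 (beat 5) — passing tone.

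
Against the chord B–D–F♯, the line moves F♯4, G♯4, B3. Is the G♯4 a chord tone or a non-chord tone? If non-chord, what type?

Non-chord tone — an escape tone.

The harmony at that moment is B minor triad (B, D, F♯); G♯4 is not a chord tone.
It is approached by step up from F♯4 and left by leap down to B3.
Step in, leap out — an escape tone.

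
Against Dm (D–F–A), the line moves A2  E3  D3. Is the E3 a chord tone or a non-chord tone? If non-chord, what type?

Non-chord tone — an appoggiatura.

The harmony at that moment is D minor triad (D, F, A); E3 is not a chord tone.
It is approached by leap up from A2 and left by step down to D3.
Leap in, step out — an appoggiatura.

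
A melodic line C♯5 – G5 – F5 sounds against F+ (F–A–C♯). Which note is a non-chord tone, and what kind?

The harmony at that moment is F augmented triad (F, A, C♯); G5 is not a chord tone.
It is approached by leap up from C♯5 and left by step down to F5.
Leap in, step out — an appoggiatura.

G5 is an appoggiatura.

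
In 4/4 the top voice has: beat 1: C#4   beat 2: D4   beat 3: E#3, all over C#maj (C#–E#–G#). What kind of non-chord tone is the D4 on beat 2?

The harmony at that moment is C# major triad (C#, E#, G#); D4 is not a chord tone.
It is approached by step up from C#4 and left by leap down to E#3.
Step in, leap out, on a weak beat — an escape tone.

Escape tone.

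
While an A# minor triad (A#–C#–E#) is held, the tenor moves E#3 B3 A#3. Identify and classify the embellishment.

B3 is an appoggiatura.

The harmony at that moment is A# minor triad (A#, C#, E#); B3 is not a chord tone.
It is approached by leap up from E#3 and left by step down to A#3.
Leap in, step out — an appoggiatura.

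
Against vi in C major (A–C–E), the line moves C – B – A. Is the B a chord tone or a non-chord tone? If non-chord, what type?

The harmony at that moment is A minor triad (A, C, E); B is not a chord tone.
It is approached by step down from C and left by step down to A.
Step in, step out in the same direction — a passing tone.

Non-chord tone — a passing tone.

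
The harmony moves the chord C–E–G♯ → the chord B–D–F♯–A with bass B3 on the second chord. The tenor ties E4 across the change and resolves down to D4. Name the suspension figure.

At the second chord the bass is B3. The suspended E4 lies a fourth above the bass; after resolving down by step to D4, the interval above the bass becomes a third.
Suspension figures are named by those two intervals: 4–3.

4–3 suspension.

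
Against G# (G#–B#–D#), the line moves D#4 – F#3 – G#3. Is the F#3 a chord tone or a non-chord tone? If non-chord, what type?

Non-chord tone — an appoggiatura.

The harmony at that moment is G# major triad (G#, B#, D#); F#3 is not a chord tone.
It is approached by leap down from D#4 and left by step up to G#3.
Leap in, step out — an appoggiatura.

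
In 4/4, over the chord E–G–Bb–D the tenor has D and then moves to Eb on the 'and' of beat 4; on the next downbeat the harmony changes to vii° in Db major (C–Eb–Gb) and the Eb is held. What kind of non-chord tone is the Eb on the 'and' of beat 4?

Anticipation.

The harmony at that moment is E half-diminished seventh chord (E, G, Bb, D); Eb is not a chord tone.
It is approached by step up from D and then sustained as the same pitch into the next harmony.
Arriving early and becoming a chord tone when the harmony changes — an anticipation.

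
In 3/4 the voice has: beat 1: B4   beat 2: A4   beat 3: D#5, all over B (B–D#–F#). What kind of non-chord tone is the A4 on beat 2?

Escape tone.

The harmony at that moment is B major triad (B, D#, F#); A4 is not a chord tone.
It is approached by step down from B4 and left by leap up to D#5.
Step in, leap out, on a weak beat — an escape tone.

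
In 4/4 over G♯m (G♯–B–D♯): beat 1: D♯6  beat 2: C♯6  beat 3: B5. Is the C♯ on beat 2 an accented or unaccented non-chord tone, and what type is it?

The harmony at that moment is G♯ minor triad (G♯, B, D♯); C♯6 is not a chord tone.
It is approached by step down from D♯6 and left by step down to B5.
Step in, step out in the same direction — a passing tone.
It falls on a weak beat, so it is unaccented.

Unaccented passing tone.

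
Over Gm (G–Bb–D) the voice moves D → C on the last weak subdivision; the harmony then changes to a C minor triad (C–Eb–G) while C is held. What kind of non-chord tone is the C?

The harmony at that moment is G minor triad (G, Bb, D); C is not a chord tone.
It is approached by step down from D and then sustained as the same pitch into the next harmony.
Arriving early and becoming a chord tone when the harmony changes — an anticipation.

C is an anticipation.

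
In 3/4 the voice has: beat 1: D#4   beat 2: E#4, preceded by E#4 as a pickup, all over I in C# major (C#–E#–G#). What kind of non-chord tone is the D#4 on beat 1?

The harmony at that moment is C# major triad (C#, E#, G#); D#4 is not a chord tone.
It is approached by step down from E#4 and left by step up to E#4.
Step away and step back to the same note — a neighbor tone (lower neighbor).

Lower neighbor tone.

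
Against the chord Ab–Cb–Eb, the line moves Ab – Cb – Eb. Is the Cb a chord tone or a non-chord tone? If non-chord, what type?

Chord tone (the third of Ab minor triad).

Ab minor triad contains Ab, Cb, Eb; Cb is the third, so it is a chord tone.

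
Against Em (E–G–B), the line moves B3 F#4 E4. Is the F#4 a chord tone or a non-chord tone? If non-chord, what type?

Non-chord tone — an appoggiatura.

The harmony at that moment is E minor triad (E, G, B); F#4 is not a chord tone.
It is approached by leap up from B3 and left by step down to E4.
Leap in, step out — an appoggiatura.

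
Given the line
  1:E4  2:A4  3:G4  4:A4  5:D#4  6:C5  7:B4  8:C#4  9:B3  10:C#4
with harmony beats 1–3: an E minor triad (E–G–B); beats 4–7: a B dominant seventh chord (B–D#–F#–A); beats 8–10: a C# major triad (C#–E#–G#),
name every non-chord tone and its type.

The harmony at that moment is E minor triad (E, G, B); A4 is not a chord tone.
It is approached by leap up from E4 and left by step down to G4.
Leap in, step out — an appoggiatura.
The harmony at that moment is B dominant seventh chord (B, D#, F#, A); C5 is not a chord tone.
It is approached by leap up from D#4 and left by step down to B4.
Leap in, step out — an appoggiatura.
The harmony at that moment is C# major triad (C#, E#, G#); B3 is not a chord tone.
It is approached by step down from C#4 and left by step up to C#4.
Step away and step back to the same note — a neighbor tone (lower neighbor).

A4 (beat 2) — appoggiatura; C5 (beat 6) — appoggiatura; B3 (beat 9) — neighbor tone.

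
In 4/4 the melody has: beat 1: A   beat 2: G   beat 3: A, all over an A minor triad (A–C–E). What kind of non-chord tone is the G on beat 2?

The harmony at that moment is A minor triad (A, C, E); G is not a chord tone.
It is approached by step down from A and left by step up to A.
Step away and step back to the same note — a neighbor tone (lower neighbor).

Lower neighbor tone.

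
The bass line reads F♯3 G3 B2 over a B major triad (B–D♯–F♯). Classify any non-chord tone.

G3 is an escape tone.

The harmony at that moment is B major triad (B, D♯, F♯); G3 is not a chord tone.
It is approached by step up from F♯3 and left by leap down to B2.
Step in, leap out — an escape tone.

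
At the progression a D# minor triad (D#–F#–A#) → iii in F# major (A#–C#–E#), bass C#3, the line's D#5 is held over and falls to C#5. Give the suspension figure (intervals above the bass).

9–8 suspension.

At the second chord the bass is C#3. The suspended D#5 lies a ninth above the bass; after resolving down by step to C#5, the interval above the bass becomes an octave.
Suspension figures are named by those two intervals: 9–8.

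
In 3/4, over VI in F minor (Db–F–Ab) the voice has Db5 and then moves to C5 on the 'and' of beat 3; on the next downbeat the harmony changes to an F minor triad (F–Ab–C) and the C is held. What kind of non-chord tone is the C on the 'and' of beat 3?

Anticipation.

The harmony at that moment is Db major triad (Db, F, Ab); C5 is not a chord tone.
It is approached by step down from Db5 and then sustained as the same pitch into the next harmony.
Arriving early and becoming a chord tone when the harmony changes — an anticipation.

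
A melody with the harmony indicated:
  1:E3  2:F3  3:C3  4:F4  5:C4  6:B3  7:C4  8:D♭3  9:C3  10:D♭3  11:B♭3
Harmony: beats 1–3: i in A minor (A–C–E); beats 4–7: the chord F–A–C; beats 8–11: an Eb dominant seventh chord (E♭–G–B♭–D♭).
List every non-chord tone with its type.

The harmony at that moment is A minor triad (A, C, E); F3 is not a chord tone.
It is approached by step up from E3 and left by leap down to C3.
Step in, leap out — an escape tone.
The harmony at that moment is F major triad (F, A, C); B3 is not a chord tone.
It is approached by step down from C4 and left by step up to C4.
Step away and step back to the same note — a neighbor tone (lower neighbor).
The harmony at that moment is E♭ dominant seventh chord (E♭, G, B♭, D♭); C3 is not a chord tone.
It is approached by step down from D♭3 and left by step up to D♭3.
Step away and step back to the same note — a neighbor tone (lower neighbor).

F3 (beat 2) — escape tone; B3 (beat 6) — neighbor tone; C3 (beat 9) — neighbor tone.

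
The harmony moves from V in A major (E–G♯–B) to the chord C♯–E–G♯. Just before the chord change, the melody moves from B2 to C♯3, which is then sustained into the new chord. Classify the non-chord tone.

The harmony at that moment is E major triad (E, G♯, B); C♯3 is not a chord tone.
It is approached by step up from B2 and then sustained as the same pitch into the next harmony.
Arriving early and becoming a chord tone when the harmony changes — an anticipation.

C♯3 is an anticipation.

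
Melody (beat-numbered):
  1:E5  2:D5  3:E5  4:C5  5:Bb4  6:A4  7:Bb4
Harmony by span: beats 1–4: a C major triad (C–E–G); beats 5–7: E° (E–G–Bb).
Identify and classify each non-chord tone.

D5 (beat 2) — neighbor tone; A4 (beat 6) — neighbor tone.

The harmony at that moment is C major triad (C, E, G); D5 is not a chord tone.
It is approached by step down from E5 and left by step up to E5.
Step away and step back to the same note — a neighbor tone (lower neighbor).
The harmony at that moment is E diminished triad (E, G, Bb); A4 is not a chord tone.
It is approached by step down from Bb4 and left by step up to Bb4.
Step away and step back to the same note — a neighbor tone (lower neighbor).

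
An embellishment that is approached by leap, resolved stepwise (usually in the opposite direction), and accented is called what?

Approach: by leap. Departure: by step. Metric position: strong.
Leap in, step out, in a metrically strong position — an appoggiatura. (It is the mirror image of the escape tone, which steps in and leaps out from a weak position.)

Appoggiatura.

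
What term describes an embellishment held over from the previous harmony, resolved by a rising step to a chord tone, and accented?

Approach: by preparation — the pitch is first a chord tone, then held (tied or repeated) while the harmony changes under it. Departure: up by step. Metric position: strong.
A prepared dissonance that resolves upward by step — a retardation. (The same figure resolving downward would be a suspension.)

Retardation.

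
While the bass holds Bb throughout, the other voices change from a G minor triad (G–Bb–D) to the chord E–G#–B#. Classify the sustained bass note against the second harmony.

The harmony at that moment is E augmented triad (E, G#, B#); Bb is not a chord tone.
It is held over (the same pitch as the preceding Bb) and then sustained as the same pitch into the next harmony.
Sustained through a change of harmony — a pedal tone.

Pedal tone (pedal point).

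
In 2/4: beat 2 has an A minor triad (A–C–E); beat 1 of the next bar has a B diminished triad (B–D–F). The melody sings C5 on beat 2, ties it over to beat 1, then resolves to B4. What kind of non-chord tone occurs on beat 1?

The harmony at that moment is B diminished triad (B, D, F); C5 is not a chord tone.
It is held over (the same pitch as the preceding C5) and left by step down to B4.
Held over from the previous chord and resolving down by step — a suspension.

Suspension.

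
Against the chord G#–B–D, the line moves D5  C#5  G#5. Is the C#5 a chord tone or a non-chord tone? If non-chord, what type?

Non-chord tone — an escape tone.

The harmony at that moment is G# diminished triad (G#, B, D); C#5 is not a chord tone.
It is approached by step down from D5 and left by leap up to G#5.
Step in, leap out — an escape tone.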